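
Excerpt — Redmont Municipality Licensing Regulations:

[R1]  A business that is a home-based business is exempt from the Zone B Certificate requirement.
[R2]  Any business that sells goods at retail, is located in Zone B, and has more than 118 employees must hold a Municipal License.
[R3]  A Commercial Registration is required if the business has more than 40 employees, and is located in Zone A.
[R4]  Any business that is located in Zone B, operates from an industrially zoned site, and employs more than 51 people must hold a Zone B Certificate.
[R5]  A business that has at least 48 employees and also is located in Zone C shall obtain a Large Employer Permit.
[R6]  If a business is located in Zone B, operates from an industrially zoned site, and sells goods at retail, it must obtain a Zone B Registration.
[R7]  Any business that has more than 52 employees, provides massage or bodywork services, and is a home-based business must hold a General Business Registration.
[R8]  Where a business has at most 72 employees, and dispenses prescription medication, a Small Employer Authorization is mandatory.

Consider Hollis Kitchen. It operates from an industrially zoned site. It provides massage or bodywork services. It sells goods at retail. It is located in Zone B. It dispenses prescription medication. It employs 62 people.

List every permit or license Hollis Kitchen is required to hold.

[R1] operates from an industrially zoned site (not: is a home-based business) → Zone B Certificate exemption does not apply.
[R2] sells goods at retail; is located in Zone B; employees 62 ≤ 118 → Municipal License not required.
[R3] employees 62 > 40; is located in Zone B (not: is located in Zone A) → Commercial Registration not required.
[R4] is located in Zone B; operates from an industrially zoned site; employees 62 > 51 → Zone B Certificate required.
[R5] employees 62 ≥ 48; is located in Zone B (not: is located in Zone C) → Large Employer Permit not required.
[R6] is located in Zone B; operates from an industrially zoned site; sells goods at retail → Zone B Registration required.
[R7] employees 62 > 52; provides massage or bodywork services; operates from an industrially zoned site (not: is a home-based business) → General Business Registration not required.
[R8] employees 62 ≤ 72; dispenses prescription medication → Small Employer Authorization required.

Small Employer Authorization, Zone B Certificate, Zone B Registration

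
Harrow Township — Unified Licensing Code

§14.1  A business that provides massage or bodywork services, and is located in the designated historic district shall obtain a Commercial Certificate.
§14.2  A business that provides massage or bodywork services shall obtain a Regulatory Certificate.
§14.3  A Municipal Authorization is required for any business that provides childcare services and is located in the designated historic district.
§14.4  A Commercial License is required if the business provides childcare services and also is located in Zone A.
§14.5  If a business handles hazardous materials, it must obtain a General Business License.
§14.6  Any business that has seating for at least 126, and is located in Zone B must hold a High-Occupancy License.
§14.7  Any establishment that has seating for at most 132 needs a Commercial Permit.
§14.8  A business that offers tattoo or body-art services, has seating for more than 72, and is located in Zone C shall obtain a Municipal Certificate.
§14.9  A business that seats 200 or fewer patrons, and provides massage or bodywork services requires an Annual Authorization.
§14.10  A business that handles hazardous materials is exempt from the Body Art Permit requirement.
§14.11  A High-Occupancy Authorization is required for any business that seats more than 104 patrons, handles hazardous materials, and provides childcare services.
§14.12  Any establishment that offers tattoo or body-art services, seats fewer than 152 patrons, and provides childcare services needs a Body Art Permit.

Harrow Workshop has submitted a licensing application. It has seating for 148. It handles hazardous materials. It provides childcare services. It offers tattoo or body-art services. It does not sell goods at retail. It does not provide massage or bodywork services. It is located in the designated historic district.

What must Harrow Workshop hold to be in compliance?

§14.1 does not provide massage or bodywork services; is located in the designated historic district → Commercial Certificate not required.
§14.2 does not provide massage or bodywork services → Regulatory Certificate not required.
§14.3 provides childcare services; is located in the designated historic district → Municipal Authorization required.
§14.4 provides childcare services; is located in the designated historic district (not: is located in Zone A) → Commercial License not required.
§14.5 handles hazardous materials → General Business License required.
§14.6 seating 148 ≥ 126; is located in the designated historic district (not: is located in Zone B) → High-Occupancy License not required.
§14.7 seating 148 > 132 → Commercial Permit not required.
§14.8 offers tattoo or body-art services; seating 148 > 72; is located in the designated historic district (not: is located in Zone C) → Municipal Certificate not required.
§14.9 seating 148 ≤ 200; does not provide massage or bodywork services → Annual Authorization not required.
§14.10 handles hazardous materials → exempt from Body Art Permit.
§14.11 seating 148 > 104; handles hazardous materials; provides childcare services → High-Occupancy Authorization required.
§14.12 offers tattoo or body-art services; seating 148 < 152; provides childcare services → Body Art Permit required.

General Business License, High-Occupancy Authorization, Municipal Authorization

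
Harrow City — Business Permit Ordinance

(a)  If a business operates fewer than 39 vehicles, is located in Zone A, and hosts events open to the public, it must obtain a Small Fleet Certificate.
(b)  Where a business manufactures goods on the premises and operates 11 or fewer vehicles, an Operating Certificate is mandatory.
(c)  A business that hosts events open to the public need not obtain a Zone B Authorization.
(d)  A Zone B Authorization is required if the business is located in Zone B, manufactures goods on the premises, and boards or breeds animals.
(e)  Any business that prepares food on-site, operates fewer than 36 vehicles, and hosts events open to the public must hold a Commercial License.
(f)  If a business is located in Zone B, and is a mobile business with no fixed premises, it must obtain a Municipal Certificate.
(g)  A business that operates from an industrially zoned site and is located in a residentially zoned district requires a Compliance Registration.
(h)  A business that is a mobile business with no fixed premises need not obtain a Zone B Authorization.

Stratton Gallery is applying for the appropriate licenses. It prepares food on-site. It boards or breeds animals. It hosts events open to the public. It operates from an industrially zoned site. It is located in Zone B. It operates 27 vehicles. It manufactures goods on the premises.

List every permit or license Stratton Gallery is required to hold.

(a) vehicles 27 < 39; is located in Zone B (not: is located in Zone A); hosts events open to the public → Small Fleet Certificate not required.
(b) manufactures goods on the premises; vehicles 27 > 11 → Operating Certificate not required.
(c) hosts events open to the public → exempt from Zone B Authorization.
(d) is located in Zone B; manufactures goods on the premises; boards or breeds animals → Zone B Authorization required.
(e) prepares food on-site; vehicles 27 < 36; hosts events open to the public → Commercial License required.
(f) is located in Zone B; operates from an industrially zoned site (not: is a mobile business with no fixed premises) → Municipal Certificate not required.
(g) operates from an industrially zoned site; is located in Zone B (not: is located in a residentially zoned district) → Compliance Registration not required.
(h) operates from an industrially zoned site (not: is a mobile business with no fixed premises) → Zone B Authorization exemption does not apply.

Commercial License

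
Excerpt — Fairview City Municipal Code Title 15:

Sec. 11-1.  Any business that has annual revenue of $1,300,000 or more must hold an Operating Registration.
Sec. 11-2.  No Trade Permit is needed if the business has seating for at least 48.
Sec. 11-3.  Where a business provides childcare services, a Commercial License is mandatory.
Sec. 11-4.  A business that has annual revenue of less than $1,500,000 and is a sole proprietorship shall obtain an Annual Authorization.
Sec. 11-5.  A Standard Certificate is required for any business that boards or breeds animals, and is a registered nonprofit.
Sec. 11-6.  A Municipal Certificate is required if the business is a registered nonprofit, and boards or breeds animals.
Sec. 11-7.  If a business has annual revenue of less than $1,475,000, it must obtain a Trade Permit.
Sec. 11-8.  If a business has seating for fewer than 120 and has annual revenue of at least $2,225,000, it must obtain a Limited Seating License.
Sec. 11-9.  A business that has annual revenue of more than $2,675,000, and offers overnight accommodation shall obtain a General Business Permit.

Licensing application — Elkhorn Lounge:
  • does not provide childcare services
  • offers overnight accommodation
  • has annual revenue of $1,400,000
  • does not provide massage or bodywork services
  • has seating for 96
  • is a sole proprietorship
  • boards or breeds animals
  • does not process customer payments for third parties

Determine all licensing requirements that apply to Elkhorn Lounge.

Sec. 11-1. revenue $1,400,000 ≥ $1,300,000 → Operating Registration required.
Sec. 11-2. seating 96 ≥ 48 → exempt from Trade Permit.
Sec. 11-3. does not provide childcare services → Commercial License not required.
Sec. 11-4. revenue $1,400,000 < $1,500,000; is a sole proprietorship → Annual Authorization required.
Sec. 11-5. boards or breeds animals; is a sole proprietorship (not: is a registered nonprofit) → Standard Certificate not required.
Sec. 11-6. is a sole proprietorship (not: is a registered nonprofit); boards or breeds animals → Municipal Certificate not required.
Sec. 11-7. revenue $1,400,000 < $1,475,000 → Trade Permit required.
Sec. 11-8. seating 96 < 120; revenue $1,400,000 < $2,225,000 → Limited Seating License not required.
Sec. 11-9. revenue $1,400,000 ≤ $2,675,000; offers overnight accommodation → General Business Permit not required.

Annual Authorization, Operating Registration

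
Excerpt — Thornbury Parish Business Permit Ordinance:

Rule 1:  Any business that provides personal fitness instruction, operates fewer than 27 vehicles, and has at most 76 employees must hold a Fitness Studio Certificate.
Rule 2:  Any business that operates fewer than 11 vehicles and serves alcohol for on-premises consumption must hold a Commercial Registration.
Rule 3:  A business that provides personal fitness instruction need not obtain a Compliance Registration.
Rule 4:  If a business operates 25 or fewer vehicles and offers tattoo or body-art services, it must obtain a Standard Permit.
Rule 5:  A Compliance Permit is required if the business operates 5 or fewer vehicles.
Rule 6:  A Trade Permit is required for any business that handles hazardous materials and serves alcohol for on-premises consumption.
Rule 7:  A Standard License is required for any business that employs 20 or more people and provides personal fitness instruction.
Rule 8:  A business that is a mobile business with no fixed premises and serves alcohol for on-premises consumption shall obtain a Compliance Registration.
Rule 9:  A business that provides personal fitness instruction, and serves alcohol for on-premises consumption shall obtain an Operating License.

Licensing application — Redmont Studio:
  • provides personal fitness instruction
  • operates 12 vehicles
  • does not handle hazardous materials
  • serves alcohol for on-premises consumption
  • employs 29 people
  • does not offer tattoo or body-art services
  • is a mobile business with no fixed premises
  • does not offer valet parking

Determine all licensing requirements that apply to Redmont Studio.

Rule 1: provides personal fitness instruction; vehicles 12 < 27; employees 29 ≤ 76 → Fitness Studio Certificate required.
Rule 2: vehicles 12 ≥ 11; serves alcohol for on-premises consumption → Commercial Registration not required.
Rule 3: provides personal fitness instruction → exempt from Compliance Registration.
Rule 4: vehicles 12 ≤ 25; does not offer tattoo or body-art services → Standard Permit not required.
Rule 5: vehicles 12 > 5 → Compliance Permit not required.
Rule 6: does not handle hazardous materials; serves alcohol for on-premises consumption → Trade Permit not required.
Rule 7: employees 29 ≥ 20; provides personal fitness instruction → Standard License required.
Rule 8: is a mobile business with no fixed premises; serves alcohol for on-premises consumption → Compliance Registration required.
Rule 9: provides personal fitness instruction; serves alcohol for on-premises consumption → Operating License required.

Fitness Studio Certificate, Operating License, Standard License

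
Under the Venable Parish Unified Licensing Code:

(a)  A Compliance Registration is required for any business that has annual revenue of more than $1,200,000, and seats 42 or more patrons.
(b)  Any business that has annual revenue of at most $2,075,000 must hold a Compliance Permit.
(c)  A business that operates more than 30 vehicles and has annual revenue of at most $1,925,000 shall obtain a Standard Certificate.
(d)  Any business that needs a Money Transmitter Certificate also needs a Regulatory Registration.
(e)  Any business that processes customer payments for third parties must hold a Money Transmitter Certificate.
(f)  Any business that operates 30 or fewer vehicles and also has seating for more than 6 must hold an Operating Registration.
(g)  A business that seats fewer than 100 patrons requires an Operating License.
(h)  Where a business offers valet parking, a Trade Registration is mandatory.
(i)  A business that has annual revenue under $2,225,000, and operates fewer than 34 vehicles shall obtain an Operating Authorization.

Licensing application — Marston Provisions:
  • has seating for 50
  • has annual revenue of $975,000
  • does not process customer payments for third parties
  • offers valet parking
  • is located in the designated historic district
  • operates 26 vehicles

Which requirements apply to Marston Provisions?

(a) revenue $975,000 ≤ $1,200,000; seating 50 ≥ 42 → Compliance Registration not required.
(b) revenue $975,000 ≤ $2,075,000 → Compliance Permit required.
(c) vehicles 26 ≤ 30; revenue $975,000 ≤ $1,925,000 → Standard Certificate not required.
(d) Money Transmitter Certificate is not required → no effect.
(e) does not process customer payments for third parties → Money Transmitter Certificate not required.
(f) vehicles 26 ≤ 30; seating 50 > 6 → Operating Registration required.
(g) seating 50 < 100 → Operating License required.
(h) offers valet parking → Trade Registration required.
(i) revenue $975,000 < $2,225,000; vehicles 26 < 34 → Operating Authorization required.

Compliance Permit, Operating Authorization, Operating License, Operating Registration, Trade Registration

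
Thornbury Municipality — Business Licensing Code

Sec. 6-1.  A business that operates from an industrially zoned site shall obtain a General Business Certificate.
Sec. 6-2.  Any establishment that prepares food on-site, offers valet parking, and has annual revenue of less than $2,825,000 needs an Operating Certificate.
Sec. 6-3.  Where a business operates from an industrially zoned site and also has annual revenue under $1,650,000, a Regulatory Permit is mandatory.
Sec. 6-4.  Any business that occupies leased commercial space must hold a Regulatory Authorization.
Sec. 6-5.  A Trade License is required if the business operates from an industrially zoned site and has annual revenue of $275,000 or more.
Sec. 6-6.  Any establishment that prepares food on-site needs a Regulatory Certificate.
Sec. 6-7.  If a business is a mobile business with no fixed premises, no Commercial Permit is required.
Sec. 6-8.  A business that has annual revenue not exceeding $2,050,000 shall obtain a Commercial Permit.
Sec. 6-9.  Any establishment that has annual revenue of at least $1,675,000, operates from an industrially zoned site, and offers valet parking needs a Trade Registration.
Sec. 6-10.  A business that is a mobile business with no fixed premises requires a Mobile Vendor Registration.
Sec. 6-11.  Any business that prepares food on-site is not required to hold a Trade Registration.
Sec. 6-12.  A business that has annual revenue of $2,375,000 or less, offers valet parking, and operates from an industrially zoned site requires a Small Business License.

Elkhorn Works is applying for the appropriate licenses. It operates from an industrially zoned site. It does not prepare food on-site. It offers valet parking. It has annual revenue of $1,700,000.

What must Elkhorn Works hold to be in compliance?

Commercial Permit, General Business Certificate, Small Business License, Trade License, Trade Registration

Sec. 6-1. operates from an industrially zoned site → General Business Certificate required.
Sec. 6-2. does not prepare food on-site; offers valet parking; revenue $1,700,000 < $2,825,000 → Operating Certificate not required.
Sec. 6-3. operates from an industrially zoned site; revenue $1,700,000 ≥ $1,650,000 → Regulatory Permit not required.
Sec. 6-4. operates from an industrially zoned site (not: occupies leased commercial space) → Regulatory Authorization not required.
Sec. 6-5. operates from an industrially zoned site; revenue $1,700,000 ≥ $275,000 → Trade License required.
Sec. 6-6. does not prepare food on-site → Regulatory Certificate not required.
Sec. 6-7. operates from an industrially zoned site (not: is a mobile business with no fixed premises) → Commercial Permit exemption does not apply.
Sec. 6-8. revenue $1,700,000 ≤ $2,050,000 → Commercial Permit required.
Sec. 6-9. revenue $1,700,000 ≥ $1,675,000; operates from an industrially zoned site; offers valet parking → Trade Registration required.
Sec. 6-10. operates from an industrially zoned site (not: is a mobile business with no fixed premises) → Mobile Vendor Registration not required.
Sec. 6-11. does not prepare food on-site → Trade Registration exemption does not apply.
Sec. 6-12. revenue $1,700,000 ≤ $2,375,000; offers valet parking; operates from an industrially zoned site → Small Business License required.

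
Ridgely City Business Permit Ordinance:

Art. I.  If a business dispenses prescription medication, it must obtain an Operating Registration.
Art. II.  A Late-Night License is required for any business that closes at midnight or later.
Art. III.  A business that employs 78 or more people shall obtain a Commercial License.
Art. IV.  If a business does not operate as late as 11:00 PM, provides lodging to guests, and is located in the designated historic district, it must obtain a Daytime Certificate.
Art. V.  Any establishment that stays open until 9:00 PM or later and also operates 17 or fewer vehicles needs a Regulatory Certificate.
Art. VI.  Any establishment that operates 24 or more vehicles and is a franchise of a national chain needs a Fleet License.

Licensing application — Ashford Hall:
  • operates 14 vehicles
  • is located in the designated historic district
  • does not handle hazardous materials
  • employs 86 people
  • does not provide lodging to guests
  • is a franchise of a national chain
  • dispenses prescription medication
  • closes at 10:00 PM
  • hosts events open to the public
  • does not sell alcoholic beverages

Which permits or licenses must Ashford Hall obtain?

Art. I. dispenses prescription medication → Operating Registration required.
Art. II. closes 10:00 PM, at/before midnight → Late-Night License not required.
Art. III. employees 86 ≥ 78 → Commercial License required.
Art. IV. closes 10:00 PM, at/before 11:00 PM; does not provide lodging to guests; is located in the designated historic district → Daytime Certificate not required.
Art. V. closes 10:00 PM, after 9:00 PM; vehicles 14 ≤ 17 → Regulatory Certificate required.
Art. VI. vehicles 14 < 24; is a franchise of a national chain → Fleet License not required.

Commercial License, Operating Registration, Regulatory Certificate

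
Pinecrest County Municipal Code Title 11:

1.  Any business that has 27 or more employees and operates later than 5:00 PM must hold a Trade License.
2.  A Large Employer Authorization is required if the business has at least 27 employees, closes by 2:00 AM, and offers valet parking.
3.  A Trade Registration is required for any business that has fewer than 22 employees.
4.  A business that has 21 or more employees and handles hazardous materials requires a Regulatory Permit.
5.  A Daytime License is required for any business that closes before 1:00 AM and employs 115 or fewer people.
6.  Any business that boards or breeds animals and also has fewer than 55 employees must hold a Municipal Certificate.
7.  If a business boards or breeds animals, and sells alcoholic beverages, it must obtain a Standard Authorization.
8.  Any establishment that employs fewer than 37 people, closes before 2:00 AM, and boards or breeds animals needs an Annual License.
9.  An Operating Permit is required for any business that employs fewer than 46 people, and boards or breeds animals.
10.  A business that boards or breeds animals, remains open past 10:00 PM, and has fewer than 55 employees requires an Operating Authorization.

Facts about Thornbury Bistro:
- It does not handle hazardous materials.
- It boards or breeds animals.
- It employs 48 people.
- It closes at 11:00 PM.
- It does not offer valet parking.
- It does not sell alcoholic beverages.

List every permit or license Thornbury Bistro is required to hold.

1. employees 48 ≥ 27; closes 11:00 PM, after 5:00 PM → Trade License required.
2. employees 48 ≥ 27; closes 11:00 PM, at/before 2:00 AM; does not offer valet parking → Large Employer Authorization not required.
3. employees 48 ≥ 22 → Trade Registration not required.
4. employees 48 ≥ 21; does not handle hazardous materials → Regulatory Permit not required.
5. closes 11:00 PM, at/before 1:00 AM; employees 48 ≤ 115 → Daytime License required.
6. boards or breeds animals; employees 48 < 55 → Municipal Certificate required.
7. boards or breeds animals; does not sell alcoholic beverages → Standard Authorization not required.
8. employees 48 ≥ 37; closes 11:00 PM, at/before 2:00 AM; boards or breeds animals → Annual License not required.
9. employees 48 ≥ 46; boards or breeds animals → Operating Permit not required.
10. boards or breeds animals; closes 11:00 PM, after 10:00 PM; employees 48 < 55 → Operating Authorization required.

Daytime License, Municipal Certificate, Operating Authorization, Trade License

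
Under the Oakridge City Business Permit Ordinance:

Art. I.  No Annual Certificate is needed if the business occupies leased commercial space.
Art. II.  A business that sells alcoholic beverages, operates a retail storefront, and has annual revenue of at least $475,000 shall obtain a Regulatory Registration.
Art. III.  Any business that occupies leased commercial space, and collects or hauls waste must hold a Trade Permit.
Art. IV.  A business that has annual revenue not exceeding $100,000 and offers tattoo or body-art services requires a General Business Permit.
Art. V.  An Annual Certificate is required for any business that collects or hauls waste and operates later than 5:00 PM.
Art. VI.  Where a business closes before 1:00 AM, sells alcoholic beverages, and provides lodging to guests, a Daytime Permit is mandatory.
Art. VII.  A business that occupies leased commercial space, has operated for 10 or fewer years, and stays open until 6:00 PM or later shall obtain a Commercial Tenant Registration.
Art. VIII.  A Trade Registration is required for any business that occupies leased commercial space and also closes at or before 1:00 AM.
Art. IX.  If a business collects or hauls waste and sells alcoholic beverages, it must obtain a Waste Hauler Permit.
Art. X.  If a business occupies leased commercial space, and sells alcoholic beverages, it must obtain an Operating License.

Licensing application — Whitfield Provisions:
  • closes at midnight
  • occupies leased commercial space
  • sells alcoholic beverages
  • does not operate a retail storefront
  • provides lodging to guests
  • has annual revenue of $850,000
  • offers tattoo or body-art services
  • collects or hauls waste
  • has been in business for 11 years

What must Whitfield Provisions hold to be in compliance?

Daytime Permit, Operating License, Trade Permit, Trade Registration, Waste Hauler Permit

Art. I. occupies leased commercial space → exempt from Annual Certificate.
Art. II. sells alcoholic beverages; does not operate a retail storefront; revenue $850,000 ≥ $475,000 → Regulatory Registration not required.
Art. III. occupies leased commercial space; collects or hauls waste → Trade Permit required.
Art. IV. revenue $850,000 > $100,000; offers tattoo or body-art services → General Business Permit not required.
Art. V. collects or hauls waste; closes midnight, after 5:00 PM → Annual Certificate required.
Art. VI. closes midnight, at/before 1:00 AM; sells alcoholic beverages; provides lodging to guests → Daytime Permit required.
Art. VII. occupies leased commercial space; years in business 11 > 10; closes midnight, after 6:00 PM → Commercial Tenant Registration not required.
Art. VIII. occupies leased commercial space; closes midnight, at/before 1:00 AM → Trade Registration required.
Art. IX. collects or hauls waste; sells alcoholic beverages → Waste Hauler Permit required.
Art. X. occupies leased commercial space; sells alcoholic beverages → Operating License required.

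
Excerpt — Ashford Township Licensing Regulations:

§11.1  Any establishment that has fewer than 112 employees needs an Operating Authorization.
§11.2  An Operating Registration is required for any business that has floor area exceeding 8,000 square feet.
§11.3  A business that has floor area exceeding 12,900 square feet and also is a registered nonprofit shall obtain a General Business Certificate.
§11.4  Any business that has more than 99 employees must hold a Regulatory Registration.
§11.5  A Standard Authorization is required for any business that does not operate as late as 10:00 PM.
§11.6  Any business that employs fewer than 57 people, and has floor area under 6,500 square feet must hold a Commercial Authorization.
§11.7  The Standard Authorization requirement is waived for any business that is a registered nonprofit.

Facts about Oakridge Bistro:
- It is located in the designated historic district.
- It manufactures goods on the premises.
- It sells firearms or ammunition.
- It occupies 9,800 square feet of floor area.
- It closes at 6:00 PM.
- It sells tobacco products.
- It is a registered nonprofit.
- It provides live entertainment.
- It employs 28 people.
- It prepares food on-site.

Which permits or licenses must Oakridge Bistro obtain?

§11.1 employees 28 < 112 → Operating Authorization required.
§11.2 floor area 9,800 square feet > 8,000 square feet → Operating Registration required.
§11.3 floor area 9,800 square feet ≤ 12,900 square feet; is a registered nonprofit → General Business Certificate not required.
§11.4 employees 28 ≤ 99 → Regulatory Registration not required.
§11.5 closes 6:00 PM, at/before 10:00 PM → Standard Authorization required.
§11.6 employees 28 < 57; floor area 9,800 square feet ≥ 6,500 square feet → Commercial Authorization not required.
§11.7 is a registered nonprofit → exempt from Standard Authorization.

Operating Authorization, Operating Registration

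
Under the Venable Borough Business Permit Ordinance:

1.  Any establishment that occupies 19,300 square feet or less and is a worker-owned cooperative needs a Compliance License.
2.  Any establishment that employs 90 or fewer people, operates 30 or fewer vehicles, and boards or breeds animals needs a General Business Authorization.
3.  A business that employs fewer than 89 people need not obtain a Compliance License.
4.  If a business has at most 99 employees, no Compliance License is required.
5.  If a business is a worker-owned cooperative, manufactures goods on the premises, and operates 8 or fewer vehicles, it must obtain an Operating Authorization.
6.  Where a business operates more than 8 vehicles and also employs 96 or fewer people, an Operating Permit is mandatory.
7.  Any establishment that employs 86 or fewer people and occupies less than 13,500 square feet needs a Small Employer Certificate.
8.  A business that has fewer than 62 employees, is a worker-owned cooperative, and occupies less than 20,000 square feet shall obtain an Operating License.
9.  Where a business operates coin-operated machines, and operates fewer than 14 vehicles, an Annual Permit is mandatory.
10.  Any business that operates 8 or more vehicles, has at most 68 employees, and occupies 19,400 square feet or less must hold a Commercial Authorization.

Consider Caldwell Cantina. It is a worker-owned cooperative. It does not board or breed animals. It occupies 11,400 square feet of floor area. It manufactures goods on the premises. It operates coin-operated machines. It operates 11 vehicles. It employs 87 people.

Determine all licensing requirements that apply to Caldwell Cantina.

Annual Permit, Operating Permit

1. floor area 11,400 square feet ≤ 19,300 square feet; is a worker-owned cooperative → Compliance License required.
2. employees 87 ≤ 90; vehicles 11 ≤ 30; does not board or breed animals → General Business Authorization not required.
3. employees 87 < 89 → exempt from Compliance License.
4. employees 87 ≤ 99 → exempt from Compliance License.
5. is a worker-owned cooperative; manufactures goods on the premises; vehicles 11 > 8 → Operating Authorization not required.
6. vehicles 11 > 8; employees 87 ≤ 96 → Operating Permit required.
7. employees 87 > 86; floor area 11,400 square feet < 13,500 square feet → Small Employer Certificate not required.
8. employees 87 ≥ 62; is a worker-owned cooperative; floor area 11,400 square feet < 20,000 square feet → Operating License not required.
9. operates coin-operated machines; vehicles 11 < 14 → Annual Permit required.
10. vehicles 11 ≥ 8; employees 87 > 68; floor area 11,400 square feet ≤ 19,400 square feet → Commercial Authorization not required.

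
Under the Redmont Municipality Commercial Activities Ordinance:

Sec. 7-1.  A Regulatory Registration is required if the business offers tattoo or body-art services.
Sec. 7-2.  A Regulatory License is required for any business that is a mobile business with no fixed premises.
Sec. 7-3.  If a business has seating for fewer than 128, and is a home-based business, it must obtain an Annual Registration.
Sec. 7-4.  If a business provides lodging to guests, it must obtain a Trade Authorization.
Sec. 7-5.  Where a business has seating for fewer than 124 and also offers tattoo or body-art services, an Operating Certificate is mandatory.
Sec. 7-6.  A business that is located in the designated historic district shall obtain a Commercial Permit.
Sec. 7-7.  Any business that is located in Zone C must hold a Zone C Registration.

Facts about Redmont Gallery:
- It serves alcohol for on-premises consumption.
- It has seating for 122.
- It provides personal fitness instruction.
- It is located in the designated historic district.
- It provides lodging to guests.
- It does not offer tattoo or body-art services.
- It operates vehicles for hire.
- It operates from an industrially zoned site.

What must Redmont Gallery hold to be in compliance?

Sec. 7-1. does not offer tattoo or body-art services → Regulatory Registration not required.
Sec. 7-2. operates from an industrially zoned site (not: is a mobile business with no fixed premises) → Regulatory License not required.
Sec. 7-3. seating 122 < 128; operates from an industrially zoned site (not: is a home-based business) → Annual Registration not required.
Sec. 7-4. provides lodging to guests → Trade Authorization required.
Sec. 7-5. seating 122 < 124; does not offer tattoo or body-art services → Operating Certificate not required.
Sec. 7-6. is located in the designated historic district → Commercial Permit required.
Sec. 7-7. is located in the designated historic district (not: is located in Zone C) → Zone C Registration not required.

Commercial Permit, Trade Authorization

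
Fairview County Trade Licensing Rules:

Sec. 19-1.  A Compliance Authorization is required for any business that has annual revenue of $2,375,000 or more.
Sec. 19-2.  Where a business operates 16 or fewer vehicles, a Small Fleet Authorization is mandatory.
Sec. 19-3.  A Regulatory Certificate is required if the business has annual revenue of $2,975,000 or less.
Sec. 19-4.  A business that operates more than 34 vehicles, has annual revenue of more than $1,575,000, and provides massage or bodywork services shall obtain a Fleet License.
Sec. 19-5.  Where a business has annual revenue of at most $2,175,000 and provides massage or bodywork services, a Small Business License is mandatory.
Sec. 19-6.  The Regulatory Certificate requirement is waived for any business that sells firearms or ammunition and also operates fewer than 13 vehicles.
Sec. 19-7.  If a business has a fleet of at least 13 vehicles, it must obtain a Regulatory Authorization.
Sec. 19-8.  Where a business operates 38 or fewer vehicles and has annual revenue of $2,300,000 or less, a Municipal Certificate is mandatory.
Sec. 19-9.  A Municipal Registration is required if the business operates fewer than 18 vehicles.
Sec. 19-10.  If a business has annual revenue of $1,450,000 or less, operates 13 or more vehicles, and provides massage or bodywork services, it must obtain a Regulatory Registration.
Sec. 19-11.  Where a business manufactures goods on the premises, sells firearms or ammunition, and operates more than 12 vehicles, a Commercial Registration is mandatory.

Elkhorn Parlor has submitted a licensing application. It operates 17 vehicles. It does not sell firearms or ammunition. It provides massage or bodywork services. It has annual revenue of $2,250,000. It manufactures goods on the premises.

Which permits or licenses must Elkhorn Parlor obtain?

Sec. 19-1. revenue $2,250,000 < $2,375,000 → Compliance Authorization not required.
Sec. 19-2. vehicles 17 > 16 → Small Fleet Authorization not required.
Sec. 19-3. revenue $2,250,000 ≤ $2,975,000 → Regulatory Certificate required.
Sec. 19-4. vehicles 17 ≤ 34; revenue $2,250,000 > $1,575,000; provides massage or bodywork services → Fleet License not required.
Sec. 19-5. revenue $2,250,000 > $2,175,000; provides massage or bodywork services → Small Business License not required.
Sec. 19-6. does not sell firearms or ammunition; vehicles 17 ≥ 13 → Regulatory Certificate exemption does not apply.
Sec. 19-7. vehicles 17 ≥ 13 → Regulatory Authorization required.
Sec. 19-8. vehicles 17 ≤ 38; revenue $2,250,000 ≤ $2,300,000 → Municipal Certificate required.
Sec. 19-9. vehicles 17 < 18 → Municipal Registration required.
Sec. 19-10. revenue $2,250,000 > $1,450,000; vehicles 17 ≥ 13; provides massage or bodywork services → Regulatory Registration not required.
Sec. 19-11. manufactures goods on the premises; does not sell firearms or ammunition; vehicles 17 > 12 → Commercial Registration not required.

Municipal Certificate, Municipal Registration, Regulatory Authorization, Regulatory Certificate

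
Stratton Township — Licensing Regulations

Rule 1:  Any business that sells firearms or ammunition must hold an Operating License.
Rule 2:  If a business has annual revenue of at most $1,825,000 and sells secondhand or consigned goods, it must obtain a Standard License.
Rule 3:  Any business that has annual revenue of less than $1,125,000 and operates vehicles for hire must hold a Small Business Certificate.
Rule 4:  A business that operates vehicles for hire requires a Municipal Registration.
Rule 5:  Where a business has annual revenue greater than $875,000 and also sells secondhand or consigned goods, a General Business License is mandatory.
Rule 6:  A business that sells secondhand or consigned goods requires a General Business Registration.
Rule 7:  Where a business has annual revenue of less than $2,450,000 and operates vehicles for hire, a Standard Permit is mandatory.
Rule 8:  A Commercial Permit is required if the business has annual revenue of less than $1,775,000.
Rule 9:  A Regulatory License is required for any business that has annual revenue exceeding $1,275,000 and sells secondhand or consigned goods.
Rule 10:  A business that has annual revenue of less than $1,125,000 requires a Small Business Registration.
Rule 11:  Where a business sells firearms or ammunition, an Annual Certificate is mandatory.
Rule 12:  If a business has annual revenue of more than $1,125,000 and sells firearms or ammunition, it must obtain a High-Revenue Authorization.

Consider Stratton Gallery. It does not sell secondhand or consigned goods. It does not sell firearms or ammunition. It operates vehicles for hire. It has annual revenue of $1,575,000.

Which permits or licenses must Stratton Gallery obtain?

Commercial Permit, Municipal Registration, Standard Permit

Rule 1: does not sell firearms or ammunition → Operating License not required.
Rule 2: revenue $1,575,000 ≤ $1,825,000; does not sell secondhand or consigned goods → Standard License not required.
Rule 3: revenue $1,575,000 ≥ $1,125,000; operates vehicles for hire → Small Business Certificate not required.
Rule 4: operates vehicles for hire → Municipal Registration required.
Rule 5: revenue $1,575,000 > $875,000; does not sell secondhand or consigned goods → General Business License not required.
Rule 6: does not sell secondhand or consigned goods → General Business Registration not required.
Rule 7: revenue $1,575,000 < $2,450,000; operates vehicles for hire → Standard Permit required.
Rule 8: revenue $1,575,000 < $1,775,000 → Commercial Permit required.
Rule 9: revenue $1,575,000 > $1,275,000; does not sell secondhand or consigned goods → Regulatory License not required.
Rule 10: revenue $1,575,000 ≥ $1,125,000 → Small Business Registration not required.
Rule 11: does not sell firearms or ammunition → Annual Certificate not required.
Rule 12: revenue $1,575,000 > $1,125,000; does not sell firearms or ammunition → High-Revenue Authorization not required.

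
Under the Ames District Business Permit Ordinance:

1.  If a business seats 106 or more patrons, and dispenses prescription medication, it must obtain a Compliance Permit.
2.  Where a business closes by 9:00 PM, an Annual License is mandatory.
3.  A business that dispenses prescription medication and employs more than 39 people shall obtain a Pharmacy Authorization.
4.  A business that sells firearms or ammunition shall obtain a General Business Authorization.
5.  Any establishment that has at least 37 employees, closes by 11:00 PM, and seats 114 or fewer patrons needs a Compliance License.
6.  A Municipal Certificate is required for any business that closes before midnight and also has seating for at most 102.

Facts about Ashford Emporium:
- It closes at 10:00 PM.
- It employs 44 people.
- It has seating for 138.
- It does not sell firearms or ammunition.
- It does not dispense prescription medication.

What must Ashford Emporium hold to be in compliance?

1. seating 138 ≥ 106; does not dispense prescription medication → Compliance Permit not required.
2. closes 10:00 PM, after 9:00 PM → Annual License not required.
3. does not dispense prescription medication; employees 44 > 39 → Pharmacy Authorization not required.
4. does not sell firearms or ammunition → General Business Authorization not required.
5. employees 44 ≥ 37; closes 10:00 PM, at/before 11:00 PM; seating 138 > 114 → Compliance License not required.
6. closes 10:00 PM, at/before midnight; seating 138 > 102 → Municipal Certificate not required.

None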